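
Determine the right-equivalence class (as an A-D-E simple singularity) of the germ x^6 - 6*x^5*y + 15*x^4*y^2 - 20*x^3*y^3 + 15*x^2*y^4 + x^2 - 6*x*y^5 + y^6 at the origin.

A5

The Hessian of f at 0 is [[2, 0], [0, 0]] with rank 1, so corank 1. A Groebner basis of the Jacobian ideal J(f) in C{x,y} is {y^5, x}; counting standard monomials gives mu = 5. Corank 1: A-series; mu = 5 gives A_5.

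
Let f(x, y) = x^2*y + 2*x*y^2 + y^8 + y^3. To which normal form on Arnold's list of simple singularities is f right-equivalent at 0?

The Hessian of f at 0 is [[0, 0], [0, 0]] with rank 0, so corank 2. A Groebner basis of the Jacobian ideal J(f) in C{x,y} is {x^2/8 + y^7 - y^2/8, x^3 + y^3, x*y + y^2}; counting standard monomials gives mu = 9. Corank 2; j^3 = y*(x + y)^2 has shape L^2 M (L != M), so D-series; mu = 9 gives D_9.

D_9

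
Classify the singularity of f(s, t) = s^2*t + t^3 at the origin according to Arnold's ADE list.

D4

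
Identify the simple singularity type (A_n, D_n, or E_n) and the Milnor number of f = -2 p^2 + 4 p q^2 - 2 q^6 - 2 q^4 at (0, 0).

Type A_5, Milnor number mu = 5.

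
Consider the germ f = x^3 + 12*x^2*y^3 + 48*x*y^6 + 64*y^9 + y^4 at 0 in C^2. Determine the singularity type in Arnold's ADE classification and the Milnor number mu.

Type E_{6}, Milnor number mu = 6.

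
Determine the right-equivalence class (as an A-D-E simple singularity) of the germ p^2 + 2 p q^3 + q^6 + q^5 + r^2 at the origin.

The Hessian of f at 0 has rank 2. Corank 1: A-series; mu = 4 gives A_4.

A_{4}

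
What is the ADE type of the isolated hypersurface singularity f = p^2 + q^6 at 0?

The Hessian of f at 0 has rank 1. Corank 1: A-series; mu = 5 gives A_5.

A5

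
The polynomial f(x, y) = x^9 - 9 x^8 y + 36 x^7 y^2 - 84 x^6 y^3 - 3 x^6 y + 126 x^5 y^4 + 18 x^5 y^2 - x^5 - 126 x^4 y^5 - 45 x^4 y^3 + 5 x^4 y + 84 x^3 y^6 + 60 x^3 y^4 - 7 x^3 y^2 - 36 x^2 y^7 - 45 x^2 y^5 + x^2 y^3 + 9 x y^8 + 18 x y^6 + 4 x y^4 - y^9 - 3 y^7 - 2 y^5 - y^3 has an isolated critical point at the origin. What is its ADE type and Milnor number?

Type E8, Milnor number mu = 8.

The Hessian of f at 0 is [[0, 0], [0, 0]] with rank 0, so corank 2. A Groebner basis of the Jacobian ideal J(f) in C{x,y} is {x^4 - 2*y^2, x^3*y - y^2/2, x*y^2, y^3}; counting standard monomials gives mu = 8. Corank 2; j^3 = -y^3 is a perfect cube, so E-series; the 5-jet and mu = 8 give E_8.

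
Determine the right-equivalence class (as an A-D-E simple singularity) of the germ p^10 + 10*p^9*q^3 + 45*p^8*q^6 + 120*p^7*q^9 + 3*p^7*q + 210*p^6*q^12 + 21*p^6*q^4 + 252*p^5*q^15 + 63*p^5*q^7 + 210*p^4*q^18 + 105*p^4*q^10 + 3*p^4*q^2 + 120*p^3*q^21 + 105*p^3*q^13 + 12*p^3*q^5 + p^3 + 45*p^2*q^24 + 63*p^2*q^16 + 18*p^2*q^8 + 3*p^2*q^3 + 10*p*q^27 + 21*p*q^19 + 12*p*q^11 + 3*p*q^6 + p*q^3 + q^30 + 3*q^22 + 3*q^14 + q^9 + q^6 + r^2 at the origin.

E_7

The Hessian of f at 0 has rank 1. Corank 2; j^3 = p^3 is a perfect cube, so E-series; the 4-jet and mu = 7 give E_7.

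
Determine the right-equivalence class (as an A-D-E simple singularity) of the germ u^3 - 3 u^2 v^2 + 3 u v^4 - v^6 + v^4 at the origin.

E6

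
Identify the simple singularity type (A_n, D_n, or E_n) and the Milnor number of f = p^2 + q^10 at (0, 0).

The Hessian of f at 0 has rank 1. Corank 1: A-series; mu = 9 gives A_9.

Type A_{9}, Milnor number mu = 9.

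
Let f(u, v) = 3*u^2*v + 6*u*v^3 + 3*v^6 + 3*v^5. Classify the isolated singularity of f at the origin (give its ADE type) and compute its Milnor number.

The Hessian of f at 0 is [[0, 0], [0, 0]] with rank 0, so corank 2. A Groebner basis of the Jacobian ideal J(f) in C{u,v} is {u^3, u^2*v + u^2/6 + u*v^2/6, u*v + v^3}; counting standard monomials gives mu = 7. Corank 2; j^3 = 3*u^2*v has shape L^2 M (L != M), so D-series; mu = 7 gives D_7.

Type D_{7}, Milnor number mu = 7.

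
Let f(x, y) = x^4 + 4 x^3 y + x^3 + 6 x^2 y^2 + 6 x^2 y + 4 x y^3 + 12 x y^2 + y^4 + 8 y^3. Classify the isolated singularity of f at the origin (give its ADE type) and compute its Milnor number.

Type E_{6}, Milnor number mu = 6.

The Hessian of f at 0 has rank 0. Corank 2; j^3 = (x + 2*y)^3 is a perfect cube, so E-series; the 4-jet and mu = 6 give E_6.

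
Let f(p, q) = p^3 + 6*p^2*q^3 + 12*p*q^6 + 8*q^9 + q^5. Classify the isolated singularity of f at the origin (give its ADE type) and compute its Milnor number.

Type E_8, Milnor number mu = 8.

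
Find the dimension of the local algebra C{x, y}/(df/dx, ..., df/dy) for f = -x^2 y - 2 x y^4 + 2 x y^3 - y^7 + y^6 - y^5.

7

The Hessian of f at 0 is [[0, 0], [0, 0]] with rank 0, so corank 2. A Groebner basis of the Jacobian ideal J(f) in C{x,y} is {x*y + y^4 - y^3, x^3, x^2*y + x^2/8 + x*y/8 - y^3/8, -x^2/8 + x*y^2 + 7*x*y/8 - 7*y^3/8}; counting standard monomials gives mu = 7. Corank 2; j^3 = -x^2*y has shape L^2 M (L != M), so D-series; mu = 7 gives D_7.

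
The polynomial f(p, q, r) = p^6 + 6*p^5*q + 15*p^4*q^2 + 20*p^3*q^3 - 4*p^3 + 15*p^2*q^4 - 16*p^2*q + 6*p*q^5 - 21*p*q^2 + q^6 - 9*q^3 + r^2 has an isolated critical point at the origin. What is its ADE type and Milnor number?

Type D_7, Milnor number mu = 7.

The Hessian of f at 0 has rank 1. Corank 2; j^3 = -(p + q)*(2*p + 3*q)^2 has shape L^2 M (L != M), so D-series; mu = 7 gives D_7.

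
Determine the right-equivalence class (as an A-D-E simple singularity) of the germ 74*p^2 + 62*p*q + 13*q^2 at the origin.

A1

The Hessian of f at 0 is [[148, 62], [62, 26]] with rank 2, so corank 0. A Groebner basis of the Jacobian ideal J(f) in C{p,q} is {p, q}; counting standard monomials gives mu = 1. Corank 0: nondegenerate Morse point, so A_1.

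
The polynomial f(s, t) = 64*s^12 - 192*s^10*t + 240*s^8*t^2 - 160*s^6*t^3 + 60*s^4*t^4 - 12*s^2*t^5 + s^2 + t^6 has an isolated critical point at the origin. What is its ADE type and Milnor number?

Type A_{5}, Milnor number mu = 5.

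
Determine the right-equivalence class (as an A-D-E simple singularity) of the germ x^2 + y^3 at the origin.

A2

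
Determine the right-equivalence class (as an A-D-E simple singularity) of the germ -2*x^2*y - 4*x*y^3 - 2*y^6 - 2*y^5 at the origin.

D_{7}

The Hessian of f at 0 has rank 0. Corank 2; j^3 = -2*x^2*y has shape L^2 M (L != M), so D-series; mu = 7 gives D_7.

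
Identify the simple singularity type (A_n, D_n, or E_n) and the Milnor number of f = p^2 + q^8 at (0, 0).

Type A_7, Milnor number mu = 7.

The Hessian of f at 0 has rank 1. Corank 1: A-series; mu = 7 gives A_7.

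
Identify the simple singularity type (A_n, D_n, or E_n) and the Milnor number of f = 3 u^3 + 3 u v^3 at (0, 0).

Type E_{7}, Milnor number mu = 7.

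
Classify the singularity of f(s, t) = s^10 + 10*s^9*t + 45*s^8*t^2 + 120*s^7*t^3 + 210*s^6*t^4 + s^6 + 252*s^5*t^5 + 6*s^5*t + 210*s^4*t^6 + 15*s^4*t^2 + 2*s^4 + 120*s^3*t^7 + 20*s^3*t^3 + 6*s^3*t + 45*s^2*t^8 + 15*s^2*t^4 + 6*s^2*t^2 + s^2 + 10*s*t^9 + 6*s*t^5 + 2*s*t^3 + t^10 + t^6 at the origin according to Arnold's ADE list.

A9

The Hessian of f at 0 is [[2, 0], [0, 0]] with rank 1, so corank 1. A Groebner basis of the Jacobian ideal J(f) in C{s,t} is {4*s*t^2 + s + t^5 + t^3, -s^2/2 + s*t^3 + s*t/2 + t^4/2, s^3, s^2*t + s*t^2 + s/3 + t^3/3}; counting standard monomials gives mu = 9. Corank 1: A-series; mu = 9 gives A_9.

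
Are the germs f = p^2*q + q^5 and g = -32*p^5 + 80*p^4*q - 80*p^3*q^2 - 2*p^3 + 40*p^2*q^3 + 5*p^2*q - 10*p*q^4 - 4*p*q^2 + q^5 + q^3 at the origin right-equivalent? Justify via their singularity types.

Yes.

The Hessian of f at 0 has rank 0. Corank 2; j^3 = p^2*q has shape L^2 M (L != M), so D-series; mu = 6 gives D_6. The Hessian of g at 0 has rank 0. Corank 2; j^3 = -(p - q)^2*(2*p - q) has shape L^2 M (L != M), so D-series; mu = 6 gives D_6. Both have type D_6, hence right-equivalent.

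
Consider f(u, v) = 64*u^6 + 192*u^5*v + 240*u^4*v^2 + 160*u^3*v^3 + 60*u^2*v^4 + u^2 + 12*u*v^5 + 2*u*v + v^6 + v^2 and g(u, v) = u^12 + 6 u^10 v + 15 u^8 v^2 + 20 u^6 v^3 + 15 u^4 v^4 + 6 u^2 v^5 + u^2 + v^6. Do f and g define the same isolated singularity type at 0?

Yes.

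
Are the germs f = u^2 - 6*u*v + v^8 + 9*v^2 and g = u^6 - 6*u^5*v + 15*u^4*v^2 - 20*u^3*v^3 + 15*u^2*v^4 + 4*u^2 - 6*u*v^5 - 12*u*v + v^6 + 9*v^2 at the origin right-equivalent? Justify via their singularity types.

No.

The Hessian of f at 0 is [[2, -6], [-6, 18]] with rank 1, so corank 1. A Groebner basis of the Jacobian ideal J(f) in C{u,v} is {v^7, u - 3*v}; counting standard monomials gives mu = 7. Corank 1: A-series; mu = 7 gives A_7. The Hessian of g at 0 is [[8, -12], [-12, 18]] with rank 1, so corank 1. A Groebner basis of the Jacobian ideal J(g) in C{u,v} is {v^5, u - 3*v/2}; counting standard monomials gives mu = 5. Corank 1: A-series; mu = 5 gives A_5. f is A_7 but g is A_5, hence not right-equivalent.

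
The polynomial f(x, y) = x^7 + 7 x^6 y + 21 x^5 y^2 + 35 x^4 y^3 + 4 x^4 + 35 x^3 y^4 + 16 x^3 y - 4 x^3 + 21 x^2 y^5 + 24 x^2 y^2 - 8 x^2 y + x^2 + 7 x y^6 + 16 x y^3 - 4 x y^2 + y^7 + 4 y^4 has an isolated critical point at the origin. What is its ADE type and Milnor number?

The Hessian of f at 0 is [[2, 0], [0, 0]] with rank 1, so corank 1. A Groebner basis of the Jacobian ideal J(f) in C{x,y} is {-7*x*y/6 + 5*x/24 + y^4 + 2*y^3/3 - 5*y^2/12, x*y^2 - 2*x*y/3 + x/12 + 2*y^3/3 - y^2/6, x^2 + 2*x*y - x/2 + y^2}; counting standard monomials gives mu = 6. Corank 1: A-series; mu = 6 gives A_6.

Type A_6, Milnor number mu = 6.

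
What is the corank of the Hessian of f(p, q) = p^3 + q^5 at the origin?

2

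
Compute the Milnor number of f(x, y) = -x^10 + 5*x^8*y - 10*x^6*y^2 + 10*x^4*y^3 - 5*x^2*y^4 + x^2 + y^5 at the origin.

The Hessian of f at 0 has rank 1. Corank 1: A-series; mu = 4 gives A_4.

4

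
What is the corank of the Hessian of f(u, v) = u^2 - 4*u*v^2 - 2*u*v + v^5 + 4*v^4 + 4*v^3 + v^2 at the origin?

1

Hessian at 0 has rank 1.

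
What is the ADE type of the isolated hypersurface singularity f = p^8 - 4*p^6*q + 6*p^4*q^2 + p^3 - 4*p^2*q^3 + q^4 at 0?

E_{6}

The Hessian of f at 0 has rank 0. Corank 2; j^3 = p^3 is a perfect cube, so E-series; the 4-jet and mu = 6 give E_6.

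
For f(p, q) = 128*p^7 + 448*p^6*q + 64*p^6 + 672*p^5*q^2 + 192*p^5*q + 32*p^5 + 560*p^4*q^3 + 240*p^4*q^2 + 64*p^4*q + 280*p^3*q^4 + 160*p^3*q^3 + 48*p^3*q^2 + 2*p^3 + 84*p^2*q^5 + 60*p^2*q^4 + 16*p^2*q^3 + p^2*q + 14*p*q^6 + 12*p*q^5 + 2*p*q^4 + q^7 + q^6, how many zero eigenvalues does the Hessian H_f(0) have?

2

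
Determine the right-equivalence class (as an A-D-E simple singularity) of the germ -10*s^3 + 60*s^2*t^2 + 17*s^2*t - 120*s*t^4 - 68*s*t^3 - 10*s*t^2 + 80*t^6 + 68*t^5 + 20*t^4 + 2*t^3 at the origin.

The Hessian of f at 0 is [[0, 0], [0, 0]] with rank 0, so corank 2. A Groebner basis of the Jacobian ideal J(f) in C{s,t} is {t^3, s^2 - 2*t^2/11, s*t - 5*t^2/11}; counting standard monomials gives mu = 4. Corank 2; j^3 = -(2*s - t)*(5*s^2 - 6*s*t + 2*t^2) splits into three distinct lines over C (the quadratic factor has nonzero discriminant), so D_4.

D_4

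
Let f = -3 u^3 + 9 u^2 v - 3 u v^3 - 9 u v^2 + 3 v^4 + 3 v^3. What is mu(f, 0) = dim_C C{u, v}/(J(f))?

7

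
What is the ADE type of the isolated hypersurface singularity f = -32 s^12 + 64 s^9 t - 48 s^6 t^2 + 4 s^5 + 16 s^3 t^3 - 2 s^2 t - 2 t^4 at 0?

The Hessian of f at 0 has rank 0. Corank 2; j^3 = -2*s^2*t has shape L^2 M (L != M), so D-series; mu = 5 gives D_5.

D5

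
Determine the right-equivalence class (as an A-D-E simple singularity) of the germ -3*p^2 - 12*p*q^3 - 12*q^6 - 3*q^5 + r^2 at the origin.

A_4

The Hessian of f at 0 has rank 2. Corank 1: A-series; mu = 4 gives A_4.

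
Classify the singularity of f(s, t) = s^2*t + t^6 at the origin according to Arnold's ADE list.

D_{7}

The Hessian of f at 0 has rank 0. Corank 2; j^3 = s^2*t has shape L^2 M (L != M), so D-series; mu = 7 gives D_7.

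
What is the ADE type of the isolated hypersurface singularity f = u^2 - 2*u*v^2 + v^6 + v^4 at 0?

The Hessian of f at 0 has rank 1. Corank 1: A-series; mu = 5 gives A_5.

A_{5}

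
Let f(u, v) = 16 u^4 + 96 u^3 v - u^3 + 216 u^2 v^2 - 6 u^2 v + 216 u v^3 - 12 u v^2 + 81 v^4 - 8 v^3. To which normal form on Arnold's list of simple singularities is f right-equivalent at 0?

E_6

The Hessian of f at 0 has rank 0. Corank 2; j^3 = -(u + 2*v)^3 is a perfect cube, so E-series; the 4-jet and mu = 6 give E_6.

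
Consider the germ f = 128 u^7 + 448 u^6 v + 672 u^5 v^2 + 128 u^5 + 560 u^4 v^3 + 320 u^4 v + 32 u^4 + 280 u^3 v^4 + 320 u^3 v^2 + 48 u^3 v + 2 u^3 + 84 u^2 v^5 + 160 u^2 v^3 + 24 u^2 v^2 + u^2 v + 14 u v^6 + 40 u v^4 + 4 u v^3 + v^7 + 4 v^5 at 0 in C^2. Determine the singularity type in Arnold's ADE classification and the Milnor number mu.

The Hessian of f at 0 has rank 0. Corank 2; j^3 = u^2*(2*u + v) has shape L^2 M (L != M), so D-series; mu = 8 gives D_8.

Type D_8, Milnor number mu = 8.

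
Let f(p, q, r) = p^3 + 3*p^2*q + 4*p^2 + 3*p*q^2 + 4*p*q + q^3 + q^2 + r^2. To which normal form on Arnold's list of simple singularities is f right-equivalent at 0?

A2

The Hessian of f at 0 is [[8, 4, 0], [4, 2, 0], [0, 0, 2]] with rank 2, so corank 1. A Groebner basis of the Jacobian ideal J(f) in C{p,q,r} is {q^2, p + q/2, r}; counting standard monomials gives mu = 2. Corank 1: A-series; mu = 2 gives A_2.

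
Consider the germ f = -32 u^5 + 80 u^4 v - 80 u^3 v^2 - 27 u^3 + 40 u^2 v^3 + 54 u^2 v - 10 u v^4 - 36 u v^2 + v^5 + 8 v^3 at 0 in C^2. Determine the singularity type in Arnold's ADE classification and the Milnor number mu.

Type E_8, Milnor number mu = 8.

The Hessian of f at 0 is [[0, 0], [0, 0]] with rank 0, so corank 2. A Groebner basis of the Jacobian ideal J(f) in C{u,v} is {v^5, u*v^3 - 5*v^4/8, u^2 - 4*u*v/3 + 4*v^2/9}; counting standard monomials gives mu = 8. Corank 2; j^3 = -(3*u - 2*v)^3 is a perfect cube, so E-series; the 5-jet and mu = 8 give E_8.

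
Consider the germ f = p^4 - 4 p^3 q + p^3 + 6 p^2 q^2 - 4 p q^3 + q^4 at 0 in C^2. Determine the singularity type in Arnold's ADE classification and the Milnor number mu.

Type E6, Milnor number mu = 6.

The Hessian of f at 0 has rank 0. Corank 2; j^3 = p^3 is a perfect cube, so E-series; the 4-jet and mu = 6 give E_6.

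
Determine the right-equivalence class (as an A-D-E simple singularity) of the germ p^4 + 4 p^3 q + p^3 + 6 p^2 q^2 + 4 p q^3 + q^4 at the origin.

The Hessian of f at 0 has rank 0. Corank 2; j^3 = p^3 is a perfect cube, so E-series; the 4-jet and mu = 6 give E_6.

E_6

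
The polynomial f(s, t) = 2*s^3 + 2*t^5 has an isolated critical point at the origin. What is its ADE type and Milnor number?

Type E8, Milnor number mu = 8.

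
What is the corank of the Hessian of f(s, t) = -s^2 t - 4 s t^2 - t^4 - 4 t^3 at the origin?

2

Hessian at 0 has rank 0.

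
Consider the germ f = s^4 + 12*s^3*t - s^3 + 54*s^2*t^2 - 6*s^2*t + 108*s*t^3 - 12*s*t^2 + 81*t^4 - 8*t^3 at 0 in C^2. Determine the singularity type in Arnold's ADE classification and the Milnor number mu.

The Hessian of f at 0 has rank 0. Corank 2; j^3 = -(s + 2*t)^3 is a perfect cube, so E-series; the 4-jet and mu = 6 give E_6.

Type E_{6}, Milnor number mu = 6.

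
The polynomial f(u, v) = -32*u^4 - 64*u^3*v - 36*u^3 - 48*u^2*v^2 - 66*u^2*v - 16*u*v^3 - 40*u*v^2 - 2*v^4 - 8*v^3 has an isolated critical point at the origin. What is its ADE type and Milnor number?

Type D_{5}, Milnor number mu = 5.

The Hessian of f at 0 has rank 0. Corank 2; j^3 = -2*(2*u + v)*(3*u + 2*v)^2 has shape L^2 M (L != M), so D-series; mu = 5 gives D_5.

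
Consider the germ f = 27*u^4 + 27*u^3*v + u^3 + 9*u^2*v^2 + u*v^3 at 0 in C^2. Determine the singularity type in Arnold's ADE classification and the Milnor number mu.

Type E_{7}, Milnor number mu = 7.

The Hessian of f at 0 is [[0, 0], [0, 0]] with rank 0, so corank 2. A Groebner basis of the Jacobian ideal J(f) in C{u,v} is {u^2/3 + v^4 + v^3/9, u^3, u^2*v - u^2/9 - v^3/27, 2*u^2/3 + u*v^2 + 2*v^3/9}; counting standard monomials gives mu = 7. Corank 2; j^3 = u^3 is a perfect cube, so E-series; the 4-jet and mu = 7 give E_7.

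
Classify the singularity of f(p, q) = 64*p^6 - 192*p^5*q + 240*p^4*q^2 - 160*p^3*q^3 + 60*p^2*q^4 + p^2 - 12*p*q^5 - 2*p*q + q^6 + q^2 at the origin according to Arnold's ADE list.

A5

The Hessian of f at 0 has rank 1. Corank 1: A-series; mu = 5 gives A_5.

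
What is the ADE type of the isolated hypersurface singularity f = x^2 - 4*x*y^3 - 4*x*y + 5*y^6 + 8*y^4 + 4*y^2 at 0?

A_{5}

The Hessian of f at 0 has rank 1. Corank 1: A-series; mu = 5 gives A_5.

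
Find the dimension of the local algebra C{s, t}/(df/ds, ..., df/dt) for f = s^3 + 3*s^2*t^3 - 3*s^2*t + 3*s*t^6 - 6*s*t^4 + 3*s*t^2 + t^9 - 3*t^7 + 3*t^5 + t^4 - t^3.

6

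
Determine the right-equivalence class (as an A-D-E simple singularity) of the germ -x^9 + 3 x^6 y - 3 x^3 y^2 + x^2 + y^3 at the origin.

A_2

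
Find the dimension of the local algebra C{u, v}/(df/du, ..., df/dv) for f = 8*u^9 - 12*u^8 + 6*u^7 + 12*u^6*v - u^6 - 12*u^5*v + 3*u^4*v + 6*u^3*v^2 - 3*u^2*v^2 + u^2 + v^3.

The Hessian of f at 0 has rank 1. Corank 1: A-series; mu = 2 gives A_2.

2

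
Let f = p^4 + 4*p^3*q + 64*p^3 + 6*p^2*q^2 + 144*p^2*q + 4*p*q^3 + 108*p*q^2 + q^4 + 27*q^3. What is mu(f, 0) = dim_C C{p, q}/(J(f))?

6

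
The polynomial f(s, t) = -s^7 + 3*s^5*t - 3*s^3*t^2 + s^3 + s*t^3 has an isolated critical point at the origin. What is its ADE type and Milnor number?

The Hessian of f at 0 is [[0, 0], [0, 0]] with rank 0, so corank 2. A Groebner basis of the Jacobian ideal J(f) in C{s,t} is {s^3, s*t^2, 3*s^2 + t^3}; counting standard monomials gives mu = 7. Corank 2; j^3 = s^3 is a perfect cube, so E-series; the 4-jet and mu = 7 give E_7.

Type E7, Milnor number mu = 7.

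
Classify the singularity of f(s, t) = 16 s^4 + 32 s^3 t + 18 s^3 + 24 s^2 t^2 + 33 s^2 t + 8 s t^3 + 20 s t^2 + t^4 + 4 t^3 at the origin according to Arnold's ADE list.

D5

The Hessian of f at 0 is [[0, 0], [0, 0]] with rank 0, so corank 2. A Groebner basis of the Jacobian ideal J(f) in C{s,t} is {s*t^2 + 27*s*t/4 + 9*t^2/2, -81*s*t/8 + t^3 - 27*t^2/4, s^2 + 7*s*t/6 + t^2/3}; counting standard monomials gives mu = 5. Corank 2; j^3 = (2*s + t)*(3*s + 2*t)^2 has shape L^2 M (L != M), so D-series; mu = 5 gives D_5.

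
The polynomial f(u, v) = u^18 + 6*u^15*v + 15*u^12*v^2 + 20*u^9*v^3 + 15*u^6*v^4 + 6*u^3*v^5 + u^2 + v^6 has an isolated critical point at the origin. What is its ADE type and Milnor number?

Type A_{5}, Milnor number mu = 5.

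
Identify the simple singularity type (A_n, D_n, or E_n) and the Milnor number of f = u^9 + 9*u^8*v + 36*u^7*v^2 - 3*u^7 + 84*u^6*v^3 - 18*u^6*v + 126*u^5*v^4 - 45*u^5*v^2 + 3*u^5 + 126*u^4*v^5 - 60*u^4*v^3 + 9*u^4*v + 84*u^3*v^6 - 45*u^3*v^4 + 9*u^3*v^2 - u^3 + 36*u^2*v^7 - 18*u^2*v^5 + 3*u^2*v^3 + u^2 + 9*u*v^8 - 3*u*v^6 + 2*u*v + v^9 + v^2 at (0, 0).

Type A_2, Milnor number mu = 2.

The Hessian of f at 0 has rank 1. Corank 1: A-series; mu = 2 gives A_2.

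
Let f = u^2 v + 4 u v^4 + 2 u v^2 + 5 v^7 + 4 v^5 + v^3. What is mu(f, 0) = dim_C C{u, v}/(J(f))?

8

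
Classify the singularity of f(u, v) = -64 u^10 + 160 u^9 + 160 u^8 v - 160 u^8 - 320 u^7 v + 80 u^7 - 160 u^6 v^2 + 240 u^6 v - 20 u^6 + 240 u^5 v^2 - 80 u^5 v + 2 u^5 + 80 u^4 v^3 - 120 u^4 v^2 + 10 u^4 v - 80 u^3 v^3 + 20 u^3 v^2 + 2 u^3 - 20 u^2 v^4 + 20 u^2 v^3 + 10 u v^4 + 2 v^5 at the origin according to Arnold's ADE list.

E_{8}

The Hessian of f at 0 has rank 0. Corank 2; j^3 = 2*u^3 is a perfect cube, so E-series; the 5-jet and mu = 8 give E_8.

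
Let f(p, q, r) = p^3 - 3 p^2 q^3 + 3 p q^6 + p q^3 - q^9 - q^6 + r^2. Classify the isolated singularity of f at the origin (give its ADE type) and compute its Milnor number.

Type E_{7}, Milnor number mu = 7.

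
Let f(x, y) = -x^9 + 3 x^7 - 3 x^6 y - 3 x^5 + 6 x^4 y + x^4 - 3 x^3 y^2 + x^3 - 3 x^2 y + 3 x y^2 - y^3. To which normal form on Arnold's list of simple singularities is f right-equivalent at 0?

E6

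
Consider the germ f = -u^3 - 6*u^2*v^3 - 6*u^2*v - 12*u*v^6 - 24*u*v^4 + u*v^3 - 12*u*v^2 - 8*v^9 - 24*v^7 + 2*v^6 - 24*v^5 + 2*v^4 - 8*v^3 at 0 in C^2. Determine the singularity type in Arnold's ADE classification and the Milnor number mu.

Type E7, Milnor number mu = 7.

The Hessian of f at 0 has rank 0. Corank 2; j^3 = -(u + 2*v)^3 is a perfect cube, so E-series; the 4-jet and mu = 7 give E_7.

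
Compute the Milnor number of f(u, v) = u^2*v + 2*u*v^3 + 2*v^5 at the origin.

The Hessian of f at 0 is [[0, 0], [0, 0]] with rank 0, so corank 2. A Groebner basis of the Jacobian ideal J(f) in C{u,v} is {u^3, u^2*v, -u^2/4 + u*v^2, u*v + v^3}; counting standard monomials gives mu = 6. Corank 2; j^3 = u^2*v has shape L^2 M (L != M), so D-series; mu = 6 gives D_6.

6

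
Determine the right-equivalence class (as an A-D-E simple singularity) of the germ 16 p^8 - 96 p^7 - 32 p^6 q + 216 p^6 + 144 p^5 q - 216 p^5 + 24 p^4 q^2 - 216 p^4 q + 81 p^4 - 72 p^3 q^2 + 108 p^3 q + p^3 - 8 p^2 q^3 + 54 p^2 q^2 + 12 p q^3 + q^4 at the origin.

E_{6}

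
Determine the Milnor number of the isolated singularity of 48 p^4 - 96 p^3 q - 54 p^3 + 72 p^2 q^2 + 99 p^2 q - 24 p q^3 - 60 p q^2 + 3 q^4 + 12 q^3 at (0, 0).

5

The Hessian of f at 0 has rank 0. Corank 2; j^3 = -3*(2*p - q)*(3*p - 2*q)^2 has shape L^2 M (L != M), so D-series; mu = 5 gives D_5.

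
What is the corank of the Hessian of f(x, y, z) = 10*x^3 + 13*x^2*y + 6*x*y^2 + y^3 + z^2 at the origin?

Hessian at 0 has rank 1.

2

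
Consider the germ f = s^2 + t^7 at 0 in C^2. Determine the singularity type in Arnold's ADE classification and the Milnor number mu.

The Hessian of f at 0 is [[2, 0], [0, 0]] with rank 1, so corank 1. A Groebner basis of the Jacobian ideal J(f) in C{s,t} is {t^6, s}; counting standard monomials gives mu = 6. Corank 1: A-series; mu = 6 gives A_6.

Type A_6, Milnor number mu = 6.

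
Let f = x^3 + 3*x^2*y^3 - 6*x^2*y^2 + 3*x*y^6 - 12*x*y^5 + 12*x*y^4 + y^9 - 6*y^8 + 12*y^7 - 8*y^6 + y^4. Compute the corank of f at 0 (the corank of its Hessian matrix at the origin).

2

The Hessian at 0 is [[0, 0], [0, 0]] of rank 0; hence corank 2.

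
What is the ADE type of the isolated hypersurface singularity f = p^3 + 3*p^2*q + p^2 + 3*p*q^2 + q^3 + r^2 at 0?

A_{2}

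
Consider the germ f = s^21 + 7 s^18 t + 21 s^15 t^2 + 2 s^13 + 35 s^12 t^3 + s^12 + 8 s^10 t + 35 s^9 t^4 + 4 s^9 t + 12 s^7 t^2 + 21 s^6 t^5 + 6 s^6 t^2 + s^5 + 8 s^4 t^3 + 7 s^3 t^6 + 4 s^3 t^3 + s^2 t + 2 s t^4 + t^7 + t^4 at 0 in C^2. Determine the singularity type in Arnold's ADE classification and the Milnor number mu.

The Hessian of f at 0 has rank 0. Corank 2; j^3 = s^2*t has shape L^2 M (L != M), so D-series; mu = 5 gives D_5.

Type D5, Milnor number mu = 5.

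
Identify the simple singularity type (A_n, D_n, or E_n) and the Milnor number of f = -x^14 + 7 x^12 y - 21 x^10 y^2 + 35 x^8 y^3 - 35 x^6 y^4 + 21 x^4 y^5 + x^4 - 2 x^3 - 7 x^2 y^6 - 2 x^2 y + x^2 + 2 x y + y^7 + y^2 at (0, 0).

Type A_{6}, Milnor number mu = 6.

The Hessian of f at 0 has rank 1. Corank 1: A-series; mu = 6 gives A_6.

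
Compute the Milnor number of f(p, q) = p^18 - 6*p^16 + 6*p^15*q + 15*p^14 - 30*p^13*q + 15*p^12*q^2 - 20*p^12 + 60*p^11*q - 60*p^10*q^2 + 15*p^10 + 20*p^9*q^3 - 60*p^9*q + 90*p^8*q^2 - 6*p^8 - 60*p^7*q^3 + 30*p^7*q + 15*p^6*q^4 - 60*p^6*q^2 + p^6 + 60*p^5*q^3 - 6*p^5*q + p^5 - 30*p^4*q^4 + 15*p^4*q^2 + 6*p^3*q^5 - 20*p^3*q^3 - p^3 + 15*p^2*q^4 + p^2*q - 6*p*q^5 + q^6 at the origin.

The Hessian of f at 0 has rank 0. Corank 2; j^3 = -p^2*(p - q) has shape L^2 M (L != M), so D-series; mu = 7 gives D_7.

7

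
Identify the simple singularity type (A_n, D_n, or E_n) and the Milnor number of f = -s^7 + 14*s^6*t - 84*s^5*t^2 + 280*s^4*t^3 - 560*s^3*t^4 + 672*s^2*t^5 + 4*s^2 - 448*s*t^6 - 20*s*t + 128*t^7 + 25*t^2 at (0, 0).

Type A_6, Milnor number mu = 6.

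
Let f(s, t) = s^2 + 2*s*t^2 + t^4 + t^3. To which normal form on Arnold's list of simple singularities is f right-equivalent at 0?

A_2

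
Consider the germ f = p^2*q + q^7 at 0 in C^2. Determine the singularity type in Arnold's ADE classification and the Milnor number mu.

The Hessian of f at 0 is [[0, 0], [0, 0]] with rank 0, so corank 2. A Groebner basis of the Jacobian ideal J(f) in C{p,q} is {p^2/7 + q^6, p^3, p*q}; counting standard monomials gives mu = 8. Corank 2; j^3 = p^2*q has shape L^2 M (L != M), so D-series; mu = 8 gives D_8.

Type D8, Milnor number mu = 8.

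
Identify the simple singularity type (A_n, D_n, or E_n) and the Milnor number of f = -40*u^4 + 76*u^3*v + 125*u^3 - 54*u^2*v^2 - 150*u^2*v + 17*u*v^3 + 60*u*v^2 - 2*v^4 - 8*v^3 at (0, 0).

The Hessian of f at 0 is [[0, 0], [0, 0]] with rank 0, so corank 2. A Groebner basis of the Jacobian ideal J(f) in C{u,v} is {1171875*u^2/4 - 234375*u*v + v^4 + 125*v^3/4 + 46875*v^2, u^3 - 675*u^2/2 + 270*u*v - v^3/10 - 54*v^2, u^2*v - 2125*u^2/4 + 425*u*v - 13*v^3/60 - 85*v^2, -625*u^2 + u*v^2 + 500*u*v - 7*v^3/15 - 100*v^2}; counting standard monomials gives mu = 7. Corank 2; j^3 = (5*u - 2*v)^3 is a perfect cube, so E-series; the 4-jet and mu = 7 give E_7.

Type E_{7}, Milnor number mu = 7.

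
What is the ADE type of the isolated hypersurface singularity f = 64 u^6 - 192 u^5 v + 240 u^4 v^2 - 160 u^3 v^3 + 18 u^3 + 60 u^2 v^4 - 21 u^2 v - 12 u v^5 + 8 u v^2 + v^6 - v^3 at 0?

D7

The Hessian of f at 0 is [[0, 0], [0, 0]] with rank 0, so corank 2. A Groebner basis of the Jacobian ideal J(f) in C{u,v} is {-243*u*v/4 + v^5 + 81*v^2/4, u*v^2 - v^3/3, u^2 - 5*u*v/6 + v^2/6}; counting standard monomials gives mu = 7. Corank 2; j^3 = (2*u - v)*(3*u - v)^2 has shape L^2 M (L != M), so D-series; mu = 7 gives D_7.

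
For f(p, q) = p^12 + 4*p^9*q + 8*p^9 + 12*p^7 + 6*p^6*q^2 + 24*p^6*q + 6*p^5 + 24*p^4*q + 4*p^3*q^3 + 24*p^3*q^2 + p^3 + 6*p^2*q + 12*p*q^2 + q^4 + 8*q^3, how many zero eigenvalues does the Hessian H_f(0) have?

The Hessian at 0 is [[0, 0], [0, 0]] of rank 0; hence corank 2.

2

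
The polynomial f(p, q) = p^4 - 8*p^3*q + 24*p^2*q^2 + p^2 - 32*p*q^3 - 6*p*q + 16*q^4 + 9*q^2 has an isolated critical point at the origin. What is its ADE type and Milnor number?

The Hessian of f at 0 has rank 1. Corank 1: A-series; mu = 3 gives A_3.

Type A3, Milnor number mu = 3.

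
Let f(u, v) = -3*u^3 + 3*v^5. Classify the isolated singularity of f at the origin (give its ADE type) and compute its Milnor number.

Type E_{8}, Milnor number mu = 8.

The Hessian of f at 0 is [[0, 0], [0, 0]] with rank 0, so corank 2. A Groebner basis of the Jacobian ideal J(f) in C{u,v} is {v^4, u^2}; counting standard monomials gives mu = 8. Corank 2; j^3 = -3*u^3 is a perfect cube, so E-series; the 5-jet and mu = 8 give E_8.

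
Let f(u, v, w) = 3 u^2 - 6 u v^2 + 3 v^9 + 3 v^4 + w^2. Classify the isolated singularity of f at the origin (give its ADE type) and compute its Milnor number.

Type A_8, Milnor number mu = 8.

The Hessian of f at 0 has rank 2. Corank 1: A-series; mu = 8 gives A_8.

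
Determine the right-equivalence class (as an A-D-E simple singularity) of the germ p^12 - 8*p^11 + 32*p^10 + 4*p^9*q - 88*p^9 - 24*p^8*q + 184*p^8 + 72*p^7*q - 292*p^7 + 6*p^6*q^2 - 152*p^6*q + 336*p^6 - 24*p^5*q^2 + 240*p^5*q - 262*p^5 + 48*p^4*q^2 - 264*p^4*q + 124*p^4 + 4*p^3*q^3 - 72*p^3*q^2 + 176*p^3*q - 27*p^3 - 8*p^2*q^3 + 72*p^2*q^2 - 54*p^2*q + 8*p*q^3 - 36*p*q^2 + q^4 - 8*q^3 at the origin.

E6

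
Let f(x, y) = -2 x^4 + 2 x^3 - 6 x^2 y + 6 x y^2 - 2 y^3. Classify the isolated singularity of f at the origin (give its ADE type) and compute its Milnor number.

Type E_{6}, Milnor number mu = 6.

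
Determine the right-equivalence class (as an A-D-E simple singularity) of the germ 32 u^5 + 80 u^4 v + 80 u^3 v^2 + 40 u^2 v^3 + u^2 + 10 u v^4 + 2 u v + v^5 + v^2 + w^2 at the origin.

A4

The Hessian of f at 0 has rank 2. Corank 1: A-series; mu = 4 gives A_4.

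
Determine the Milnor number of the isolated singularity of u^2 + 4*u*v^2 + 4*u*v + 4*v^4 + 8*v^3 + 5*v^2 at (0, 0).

1

The Hessian of f at 0 is [[2, 4], [4, 10]] with rank 2, so corank 0. A Groebner basis of the Jacobian ideal J(f) in C{u,v} is {u, v}; counting standard monomials gives mu = 1. Corank 0: nondegenerate Morse point, so A_1.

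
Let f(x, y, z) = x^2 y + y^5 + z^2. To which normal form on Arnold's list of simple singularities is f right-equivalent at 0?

D6

The Hessian of f at 0 has rank 1. Corank 2; j^3 = x^2*y has shape L^2 M (L != M), so D-series; mu = 6 gives D_6.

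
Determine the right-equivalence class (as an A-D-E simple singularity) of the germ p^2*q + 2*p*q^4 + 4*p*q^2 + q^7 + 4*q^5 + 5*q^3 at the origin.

The Hessian of f at 0 has rank 0. Corank 2; j^3 = q*(p^2 + 4*p*q + 5*q^2) splits into three distinct lines over C (the quadratic factor has nonzero discriminant), so D_4.

D4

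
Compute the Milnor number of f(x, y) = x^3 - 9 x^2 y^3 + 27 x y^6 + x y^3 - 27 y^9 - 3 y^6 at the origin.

The Hessian of f at 0 has rank 0. Corank 2; j^3 = x^3 is a perfect cube, so E-series; the 4-jet and mu = 7 give E_7.

7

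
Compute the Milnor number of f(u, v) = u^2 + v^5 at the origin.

4

The Hessian of f at 0 is [[2, 0], [0, 0]] with rank 1, so corank 1. A Groebner basis of the Jacobian ideal J(f) in C{u,v} is {v^4, u}; counting standard monomials gives mu = 4. Corank 1: A-series; mu = 4 gives A_4.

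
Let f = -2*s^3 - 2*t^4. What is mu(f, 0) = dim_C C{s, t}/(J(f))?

6

The Hessian of f at 0 has rank 0. Corank 2; j^3 = -2*s^3 is a perfect cube, so E-series; the 4-jet and mu = 6 give E_6.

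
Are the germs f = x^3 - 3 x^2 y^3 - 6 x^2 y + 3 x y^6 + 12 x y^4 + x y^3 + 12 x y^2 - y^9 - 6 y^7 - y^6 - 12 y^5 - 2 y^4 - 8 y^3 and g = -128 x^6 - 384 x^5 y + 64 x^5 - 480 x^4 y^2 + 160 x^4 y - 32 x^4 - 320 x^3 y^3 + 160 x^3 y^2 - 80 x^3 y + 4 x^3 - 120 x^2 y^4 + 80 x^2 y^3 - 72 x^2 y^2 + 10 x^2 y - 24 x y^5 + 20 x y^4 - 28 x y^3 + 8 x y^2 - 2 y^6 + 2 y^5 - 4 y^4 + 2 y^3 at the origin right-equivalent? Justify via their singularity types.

The Hessian of f at 0 has rank 0. Corank 2; j^3 = (x - 2*y)^3 is a perfect cube, so E-series; the 4-jet and mu = 7 give E_7. The Hessian of g at 0 has rank 0. Corank 2; j^3 = 2*(x + y)^2*(2*x + y) has shape L^2 M (L != M), so D-series; mu = 7 gives D_7. f is E_7 but g is D_7, hence not right-equivalent.

No.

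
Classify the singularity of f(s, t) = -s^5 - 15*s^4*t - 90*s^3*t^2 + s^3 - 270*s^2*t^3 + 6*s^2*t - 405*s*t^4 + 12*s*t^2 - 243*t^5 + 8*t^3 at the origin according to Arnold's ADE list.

E_8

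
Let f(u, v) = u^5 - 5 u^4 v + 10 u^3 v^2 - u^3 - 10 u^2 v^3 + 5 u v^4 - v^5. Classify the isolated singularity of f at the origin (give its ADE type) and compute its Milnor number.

Type E_{8}, Milnor number mu = 8.

The Hessian of f at 0 is [[0, 0], [0, 0]] with rank 0, so corank 2. A Groebner basis of the Jacobian ideal J(f) in C{u,v} is {v^5, u*v^3 - v^4/4, u^2}; counting standard monomials gives mu = 8. Corank 2; j^3 = -u^3 is a perfect cube, so E-series; the 5-jet and mu = 8 give E_8.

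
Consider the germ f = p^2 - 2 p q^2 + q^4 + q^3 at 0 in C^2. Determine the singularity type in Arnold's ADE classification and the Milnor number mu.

The Hessian of f at 0 has rank 1. Corank 1: A-series; mu = 2 gives A_2.

Type A_{2}, Milnor number mu = 2.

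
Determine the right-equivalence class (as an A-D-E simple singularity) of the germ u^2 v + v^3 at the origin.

D_{4}

The Hessian of f at 0 has rank 0. Corank 2; j^3 = v*(u^2 + v^2) splits into three distinct lines over C (the quadratic factor has nonzero discriminant), so D_4.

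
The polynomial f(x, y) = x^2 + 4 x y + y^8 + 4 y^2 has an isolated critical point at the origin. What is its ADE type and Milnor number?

The Hessian of f at 0 has rank 1. Corank 1: A-series; mu = 7 gives A_7.

Type A_{7}, Milnor number mu = 7.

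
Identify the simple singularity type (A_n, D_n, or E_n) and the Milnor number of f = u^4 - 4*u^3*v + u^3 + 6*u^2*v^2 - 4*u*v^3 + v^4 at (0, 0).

Type E6, Milnor number mu = 6.

The Hessian of f at 0 is [[0, 0], [0, 0]] with rank 0, so corank 2. A Groebner basis of the Jacobian ideal J(f) in C{u,v} is {v^4, u*v^2 - v^3/3, u^2}; counting standard monomials gives mu = 6. Corank 2; j^3 = u^3 is a perfect cube, so E-series; the 4-jet and mu = 6 give E_6.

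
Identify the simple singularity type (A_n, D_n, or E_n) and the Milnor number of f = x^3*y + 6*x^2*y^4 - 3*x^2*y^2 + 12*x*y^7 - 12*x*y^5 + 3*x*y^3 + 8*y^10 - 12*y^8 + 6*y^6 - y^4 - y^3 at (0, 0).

Type E7, Milnor number mu = 7.

The Hessian of f at 0 is [[0, 0], [0, 0]] with rank 0, so corank 2. A Groebner basis of the Jacobian ideal J(f) in C{x,y} is {x^3 - 3*x*y^2 - 3*y^2, x^2*y - 2*x*y^2, y^3}; counting standard monomials gives mu = 7. Corank 2; j^3 = -y^3 is a perfect cube, so E-series; the 4-jet and mu = 7 give E_7.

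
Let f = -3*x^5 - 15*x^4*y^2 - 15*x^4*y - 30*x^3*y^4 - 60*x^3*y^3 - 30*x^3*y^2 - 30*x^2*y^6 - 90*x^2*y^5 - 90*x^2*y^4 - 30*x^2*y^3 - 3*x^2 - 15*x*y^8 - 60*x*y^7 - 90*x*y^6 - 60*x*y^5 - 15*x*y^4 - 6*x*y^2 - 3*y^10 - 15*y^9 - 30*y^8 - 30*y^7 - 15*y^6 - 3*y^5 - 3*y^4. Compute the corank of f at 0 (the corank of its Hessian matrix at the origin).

The Hessian at 0 is [[-6, 0], [0, 0]] of rank 1; hence corank 1.

1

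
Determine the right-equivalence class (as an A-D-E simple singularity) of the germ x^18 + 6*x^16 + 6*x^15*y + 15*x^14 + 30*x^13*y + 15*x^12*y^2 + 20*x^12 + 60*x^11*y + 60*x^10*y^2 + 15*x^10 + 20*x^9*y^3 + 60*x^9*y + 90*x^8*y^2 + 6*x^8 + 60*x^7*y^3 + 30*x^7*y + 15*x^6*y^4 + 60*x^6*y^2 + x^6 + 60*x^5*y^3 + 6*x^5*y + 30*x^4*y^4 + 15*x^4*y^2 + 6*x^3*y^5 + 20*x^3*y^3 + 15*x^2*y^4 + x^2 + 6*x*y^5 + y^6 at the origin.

A5

The Hessian of f at 0 has rank 1. Corank 1: A-series; mu = 5 gives A_5.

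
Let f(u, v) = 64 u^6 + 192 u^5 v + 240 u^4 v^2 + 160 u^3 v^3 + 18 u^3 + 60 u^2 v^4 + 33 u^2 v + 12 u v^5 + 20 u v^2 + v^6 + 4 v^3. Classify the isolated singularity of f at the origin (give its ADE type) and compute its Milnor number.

The Hessian of f at 0 has rank 0. Corank 2; j^3 = (2*u + v)*(3*u + 2*v)^2 has shape L^2 M (L != M), so D-series; mu = 7 gives D_7.

Type D7, Milnor number mu = 7.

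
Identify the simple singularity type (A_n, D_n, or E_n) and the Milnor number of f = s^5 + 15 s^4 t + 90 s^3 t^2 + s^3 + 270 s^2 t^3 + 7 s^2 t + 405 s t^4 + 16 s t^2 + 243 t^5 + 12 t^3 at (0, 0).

Type D_{6}, Milnor number mu = 6.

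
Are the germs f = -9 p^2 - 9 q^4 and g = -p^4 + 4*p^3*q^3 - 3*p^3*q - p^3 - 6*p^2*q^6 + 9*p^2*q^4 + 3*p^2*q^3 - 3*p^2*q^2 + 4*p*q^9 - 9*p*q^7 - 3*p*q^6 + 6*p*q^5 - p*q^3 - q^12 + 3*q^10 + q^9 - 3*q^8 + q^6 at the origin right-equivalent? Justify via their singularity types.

No.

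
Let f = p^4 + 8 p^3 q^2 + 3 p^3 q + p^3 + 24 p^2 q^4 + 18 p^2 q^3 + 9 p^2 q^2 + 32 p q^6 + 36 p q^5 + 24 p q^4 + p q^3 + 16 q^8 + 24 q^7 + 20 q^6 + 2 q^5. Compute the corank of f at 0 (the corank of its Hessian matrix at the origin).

The Hessian at 0 is [[0, 0], [0, 0]] of rank 0; hence corank 2.

2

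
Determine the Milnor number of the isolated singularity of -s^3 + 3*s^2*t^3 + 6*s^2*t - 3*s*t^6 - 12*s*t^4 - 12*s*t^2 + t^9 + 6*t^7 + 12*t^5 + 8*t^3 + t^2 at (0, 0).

2

The Hessian of f at 0 is [[0, 0], [0, 2]] with rank 1, so corank 1. A Groebner basis of the Jacobian ideal J(f) in C{s,t} is {s^2, t}; counting standard monomials gives mu = 2. Corank 1: A-series; mu = 2 gives A_2.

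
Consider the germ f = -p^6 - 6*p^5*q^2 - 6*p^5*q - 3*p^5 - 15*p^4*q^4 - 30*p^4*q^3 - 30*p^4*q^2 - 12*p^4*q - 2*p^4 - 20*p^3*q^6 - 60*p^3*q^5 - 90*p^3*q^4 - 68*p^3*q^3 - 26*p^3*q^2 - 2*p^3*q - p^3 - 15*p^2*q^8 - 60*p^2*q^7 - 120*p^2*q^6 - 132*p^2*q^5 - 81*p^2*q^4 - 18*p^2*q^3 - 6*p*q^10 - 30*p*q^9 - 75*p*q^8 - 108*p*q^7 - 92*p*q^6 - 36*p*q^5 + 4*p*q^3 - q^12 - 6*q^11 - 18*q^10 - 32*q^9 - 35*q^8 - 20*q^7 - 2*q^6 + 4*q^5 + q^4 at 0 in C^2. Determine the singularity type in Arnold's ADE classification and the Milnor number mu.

Type E_{6}, Milnor number mu = 6.

The Hessian of f at 0 has rank 0. Corank 2; j^3 = -p^3 is a perfect cube, so E-series; the 4-jet and mu = 6 give E_6.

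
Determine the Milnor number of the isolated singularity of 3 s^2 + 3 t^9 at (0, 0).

The Hessian of f at 0 has rank 1. Corank 1: A-series; mu = 8 gives A_8.

8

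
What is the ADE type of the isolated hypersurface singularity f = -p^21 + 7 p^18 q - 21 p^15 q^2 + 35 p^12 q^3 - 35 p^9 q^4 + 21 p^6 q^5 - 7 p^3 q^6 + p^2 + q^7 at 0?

The Hessian of f at 0 has rank 1. Corank 1: A-series; mu = 6 gives A_6.

A6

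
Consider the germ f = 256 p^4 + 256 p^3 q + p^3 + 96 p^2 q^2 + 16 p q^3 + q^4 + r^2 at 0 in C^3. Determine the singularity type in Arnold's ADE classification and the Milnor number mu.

Type E6, Milnor number mu = 6.

The Hessian of f at 0 has rank 1. Corank 2; j^3 = p^3 is a perfect cube, so E-series; the 4-jet and mu = 6 give E_6.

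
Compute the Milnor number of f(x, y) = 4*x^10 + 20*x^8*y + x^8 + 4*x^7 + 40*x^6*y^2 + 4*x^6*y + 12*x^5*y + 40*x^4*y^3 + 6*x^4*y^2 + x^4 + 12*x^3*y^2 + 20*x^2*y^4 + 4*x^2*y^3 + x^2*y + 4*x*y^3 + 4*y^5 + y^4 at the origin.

The Hessian of f at 0 has rank 0. Corank 2; j^3 = x^2*y has shape L^2 M (L != M), so D-series; mu = 5 gives D_5.

5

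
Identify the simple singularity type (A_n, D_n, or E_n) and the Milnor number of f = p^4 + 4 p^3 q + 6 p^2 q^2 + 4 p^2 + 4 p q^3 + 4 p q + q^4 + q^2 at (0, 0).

Type A3, Milnor number mu = 3.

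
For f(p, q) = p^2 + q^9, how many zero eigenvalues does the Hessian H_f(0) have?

1

The Hessian at 0 is [[2, 0], [0, 0]] of rank 1; hence corank 1.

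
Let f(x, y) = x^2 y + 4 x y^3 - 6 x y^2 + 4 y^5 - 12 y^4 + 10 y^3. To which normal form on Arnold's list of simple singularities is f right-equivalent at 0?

D_{4}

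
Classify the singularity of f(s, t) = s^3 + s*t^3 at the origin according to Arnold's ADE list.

The Hessian of f at 0 has rank 0. Corank 2; j^3 = s^3 is a perfect cube, so E-series; the 4-jet and mu = 7 give E_7.

E7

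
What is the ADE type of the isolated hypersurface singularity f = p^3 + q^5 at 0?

E_8

The Hessian of f at 0 is [[0, 0], [0, 0]] with rank 0, so corank 2. A Groebner basis of the Jacobian ideal J(f) in C{p,q} is {q^4, p^2}; counting standard monomials gives mu = 8. Corank 2; j^3 = p^3 is a perfect cube, so E-series; the 5-jet and mu = 8 give E_8.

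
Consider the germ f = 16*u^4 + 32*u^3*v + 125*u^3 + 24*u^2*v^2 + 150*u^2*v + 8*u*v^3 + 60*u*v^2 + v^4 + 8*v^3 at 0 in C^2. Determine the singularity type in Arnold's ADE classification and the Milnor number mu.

Type E6, Milnor number mu = 6.

The Hessian of f at 0 has rank 0. Corank 2; j^3 = (5*u + 2*v)^3 is a perfect cube, so E-series; the 4-jet and mu = 6 give E_6.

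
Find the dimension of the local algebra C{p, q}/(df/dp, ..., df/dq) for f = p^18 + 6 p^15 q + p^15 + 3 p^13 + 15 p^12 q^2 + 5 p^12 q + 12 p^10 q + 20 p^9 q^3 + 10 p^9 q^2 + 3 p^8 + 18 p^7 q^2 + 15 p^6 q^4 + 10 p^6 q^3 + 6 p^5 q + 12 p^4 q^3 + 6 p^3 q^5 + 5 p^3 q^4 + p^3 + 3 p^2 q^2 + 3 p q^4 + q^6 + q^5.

The Hessian of f at 0 is [[0, 0], [0, 0]] with rank 0, so corank 2. A Groebner basis of the Jacobian ideal J(f) in C{p,q} is {q^4, p^3, p^2/2 + p*q^2}; counting standard monomials gives mu = 8. Corank 2; j^3 = p^3 is a perfect cube, so E-series; the 5-jet and mu = 8 give E_8.

8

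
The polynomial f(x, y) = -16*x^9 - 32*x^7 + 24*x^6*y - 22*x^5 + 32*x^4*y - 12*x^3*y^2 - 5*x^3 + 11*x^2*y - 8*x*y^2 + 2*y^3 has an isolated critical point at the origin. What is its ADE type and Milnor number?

The Hessian of f at 0 is [[0, 0], [0, 0]] with rank 0, so corank 2. A Groebner basis of the Jacobian ideal J(f) in C{x,y} is {y^3, x^2 + 2*y^2, x*y + y^2}; counting standard monomials gives mu = 4. Corank 2; j^3 = -(x - y)*(5*x^2 - 6*x*y + 2*y^2) splits into three distinct lines over C (the quadratic factor has nonzero discriminant), so D_4.

Type D_4, Milnor number mu = 4.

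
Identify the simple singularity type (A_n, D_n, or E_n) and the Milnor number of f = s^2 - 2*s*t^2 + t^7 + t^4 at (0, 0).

The Hessian of f at 0 is [[2, 0], [0, 0]] with rank 1, so corank 1. A Groebner basis of the Jacobian ideal J(f) in C{s,t} is {s^3, -s + t^2}; counting standard monomials gives mu = 6. Corank 1: A-series; mu = 6 gives A_6.

Type A_6, Milnor number mu = 6.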